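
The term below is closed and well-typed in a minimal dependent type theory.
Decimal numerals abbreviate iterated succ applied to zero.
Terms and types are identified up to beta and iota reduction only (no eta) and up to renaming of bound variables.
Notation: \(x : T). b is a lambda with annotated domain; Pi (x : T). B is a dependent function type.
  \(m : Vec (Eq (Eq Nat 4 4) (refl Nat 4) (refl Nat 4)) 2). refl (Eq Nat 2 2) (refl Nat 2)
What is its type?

the term's type:
  Pi (m : Vec (Eq (Eq Nat 4 4) (refl Nat 4) (refl Nat 4)) 2). Eq (Eq Nat 2 2) (refl Nat 2) (refl Nat 2)


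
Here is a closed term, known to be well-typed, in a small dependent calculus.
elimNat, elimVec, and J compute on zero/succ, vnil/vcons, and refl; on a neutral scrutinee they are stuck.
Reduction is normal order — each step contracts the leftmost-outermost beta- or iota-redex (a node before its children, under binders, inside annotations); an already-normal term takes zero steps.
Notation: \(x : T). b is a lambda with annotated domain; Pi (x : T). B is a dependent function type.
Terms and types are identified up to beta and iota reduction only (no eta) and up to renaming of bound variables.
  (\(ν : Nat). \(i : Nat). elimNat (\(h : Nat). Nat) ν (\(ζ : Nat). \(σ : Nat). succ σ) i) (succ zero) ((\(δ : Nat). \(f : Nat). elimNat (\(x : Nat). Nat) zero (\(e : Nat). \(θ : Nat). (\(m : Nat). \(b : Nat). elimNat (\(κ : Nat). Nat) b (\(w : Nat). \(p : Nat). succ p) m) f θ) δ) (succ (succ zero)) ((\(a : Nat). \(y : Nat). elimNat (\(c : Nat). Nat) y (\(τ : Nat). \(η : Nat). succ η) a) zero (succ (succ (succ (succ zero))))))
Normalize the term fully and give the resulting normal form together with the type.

reduced normal form:
  succ (succ (succ (succ (succ (succ (succ (succ (succ zero))))))))
the term's type:
  Nat


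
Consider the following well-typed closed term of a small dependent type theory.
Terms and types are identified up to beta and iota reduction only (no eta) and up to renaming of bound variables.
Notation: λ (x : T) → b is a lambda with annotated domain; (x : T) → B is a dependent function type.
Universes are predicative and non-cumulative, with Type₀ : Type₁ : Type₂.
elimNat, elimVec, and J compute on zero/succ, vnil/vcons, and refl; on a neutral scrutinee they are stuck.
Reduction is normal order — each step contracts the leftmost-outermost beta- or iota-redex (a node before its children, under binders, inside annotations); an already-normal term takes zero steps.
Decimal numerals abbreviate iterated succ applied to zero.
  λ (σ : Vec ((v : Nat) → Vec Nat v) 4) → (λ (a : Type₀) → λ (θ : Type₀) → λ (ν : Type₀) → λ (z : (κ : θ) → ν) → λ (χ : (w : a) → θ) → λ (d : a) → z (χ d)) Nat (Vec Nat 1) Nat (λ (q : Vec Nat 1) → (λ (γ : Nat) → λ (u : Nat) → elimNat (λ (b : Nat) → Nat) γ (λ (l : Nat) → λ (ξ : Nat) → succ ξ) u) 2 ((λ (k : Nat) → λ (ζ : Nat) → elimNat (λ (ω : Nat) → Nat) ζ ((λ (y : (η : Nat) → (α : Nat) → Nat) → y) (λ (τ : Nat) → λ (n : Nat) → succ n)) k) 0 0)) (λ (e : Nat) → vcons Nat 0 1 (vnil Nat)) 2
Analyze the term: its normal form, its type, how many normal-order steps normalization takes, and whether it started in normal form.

resulting normal form:
  λ (σ : Vec ((v : Nat) → Vec Nat v) 4) → 2
the term's type:
  (σ : Vec ((v : Nat) → Vec Nat v) 4) → Nat
reduction steps (normal order): 13
started in normal form: no
first contracted redex: a beta-redex


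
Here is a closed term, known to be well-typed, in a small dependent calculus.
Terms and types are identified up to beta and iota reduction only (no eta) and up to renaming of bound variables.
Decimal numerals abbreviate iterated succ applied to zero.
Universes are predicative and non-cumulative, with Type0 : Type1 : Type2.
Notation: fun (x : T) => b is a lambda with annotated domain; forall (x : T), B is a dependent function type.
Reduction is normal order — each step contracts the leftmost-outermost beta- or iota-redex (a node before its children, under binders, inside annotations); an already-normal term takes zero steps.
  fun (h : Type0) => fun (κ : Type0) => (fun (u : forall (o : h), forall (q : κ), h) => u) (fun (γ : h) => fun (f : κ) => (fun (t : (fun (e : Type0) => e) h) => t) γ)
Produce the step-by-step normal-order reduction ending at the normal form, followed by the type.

normal-order reduction sequence:
  fun (h : Type0) => fun (κ : Type0) => (fun (u : forall (o : h), forall (q : κ), h) => u) (fun (γ : h) => fun (f : κ) => (fun (t : (fun (e : Type0) => e) h) => t) γ)
  ~> fun (h : Type0) => fun (κ : Type0) => fun (u : h) => fun (o : κ) => (fun (q : (fun (γ : Type0) => γ) h) => q) u
  ~> fun (h : Type0) => fun (κ : Type0) => fun (u : h) => fun (o : κ) => u
the term's type:
  forall (h : Type0), forall (κ : Type0), forall (u : h), forall (o : κ), h


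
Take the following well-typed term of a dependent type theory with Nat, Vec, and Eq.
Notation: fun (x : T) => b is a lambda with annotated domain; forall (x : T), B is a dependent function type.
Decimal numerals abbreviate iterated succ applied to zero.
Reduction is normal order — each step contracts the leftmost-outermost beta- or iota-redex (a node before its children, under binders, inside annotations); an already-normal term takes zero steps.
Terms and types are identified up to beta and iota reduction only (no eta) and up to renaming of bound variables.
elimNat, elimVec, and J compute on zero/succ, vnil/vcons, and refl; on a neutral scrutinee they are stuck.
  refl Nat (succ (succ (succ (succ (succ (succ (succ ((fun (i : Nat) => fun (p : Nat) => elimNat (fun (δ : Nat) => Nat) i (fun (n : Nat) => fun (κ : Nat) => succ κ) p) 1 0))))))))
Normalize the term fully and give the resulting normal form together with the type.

normal form:
  refl Nat 8
type:
  Eq Nat 8 8
observation: normalization takes exactly 3 steps under the normal-order strategy.


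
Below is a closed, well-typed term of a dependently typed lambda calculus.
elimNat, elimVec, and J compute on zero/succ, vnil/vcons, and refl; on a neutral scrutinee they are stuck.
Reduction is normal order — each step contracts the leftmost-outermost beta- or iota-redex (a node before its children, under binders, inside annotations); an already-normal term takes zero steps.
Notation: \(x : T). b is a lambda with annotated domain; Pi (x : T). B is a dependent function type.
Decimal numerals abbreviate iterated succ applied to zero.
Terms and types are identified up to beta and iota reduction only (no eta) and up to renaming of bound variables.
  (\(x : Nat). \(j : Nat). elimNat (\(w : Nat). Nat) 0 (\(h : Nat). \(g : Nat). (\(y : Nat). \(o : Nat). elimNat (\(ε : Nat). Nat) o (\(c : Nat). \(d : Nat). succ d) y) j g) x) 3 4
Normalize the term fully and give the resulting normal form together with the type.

normal form:
  12
type:
  Nat


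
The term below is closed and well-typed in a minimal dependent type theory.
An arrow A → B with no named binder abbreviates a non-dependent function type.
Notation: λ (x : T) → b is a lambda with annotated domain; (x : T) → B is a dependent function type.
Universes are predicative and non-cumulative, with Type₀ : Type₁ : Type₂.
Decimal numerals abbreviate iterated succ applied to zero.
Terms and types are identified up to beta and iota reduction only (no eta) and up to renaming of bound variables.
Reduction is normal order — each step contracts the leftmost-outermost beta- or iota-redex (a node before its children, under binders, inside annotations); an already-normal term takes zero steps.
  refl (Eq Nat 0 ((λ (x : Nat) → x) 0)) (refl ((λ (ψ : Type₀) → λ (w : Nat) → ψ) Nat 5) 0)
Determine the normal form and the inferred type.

resulting normal form:
  refl (Eq Nat 0 0) (refl Nat 0)
type:
  Eq (Eq Nat 0 0) (refl Nat 0) (refl Nat 0)
observation: the first redex contracted is a beta-redex; the normal form is reached in 3 normal-order steps.


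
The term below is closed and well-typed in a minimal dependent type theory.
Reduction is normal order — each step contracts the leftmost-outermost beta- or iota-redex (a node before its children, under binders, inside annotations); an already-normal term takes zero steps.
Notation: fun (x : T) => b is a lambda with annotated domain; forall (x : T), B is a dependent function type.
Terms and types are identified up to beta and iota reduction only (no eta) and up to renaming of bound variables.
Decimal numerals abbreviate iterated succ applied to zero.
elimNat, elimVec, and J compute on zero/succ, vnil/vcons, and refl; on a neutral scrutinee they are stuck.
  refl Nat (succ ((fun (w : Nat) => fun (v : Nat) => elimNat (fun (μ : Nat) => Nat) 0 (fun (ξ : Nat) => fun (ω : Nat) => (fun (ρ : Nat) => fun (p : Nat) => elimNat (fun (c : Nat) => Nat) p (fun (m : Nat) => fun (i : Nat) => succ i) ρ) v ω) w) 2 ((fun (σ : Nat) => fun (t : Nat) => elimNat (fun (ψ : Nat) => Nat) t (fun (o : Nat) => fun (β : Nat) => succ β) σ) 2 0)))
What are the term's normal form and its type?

reduced normal form:
  refl Nat 5
inferred type:
  Eq Nat 5 5
observation: 45 normal-order steps separate the term from its normal form.


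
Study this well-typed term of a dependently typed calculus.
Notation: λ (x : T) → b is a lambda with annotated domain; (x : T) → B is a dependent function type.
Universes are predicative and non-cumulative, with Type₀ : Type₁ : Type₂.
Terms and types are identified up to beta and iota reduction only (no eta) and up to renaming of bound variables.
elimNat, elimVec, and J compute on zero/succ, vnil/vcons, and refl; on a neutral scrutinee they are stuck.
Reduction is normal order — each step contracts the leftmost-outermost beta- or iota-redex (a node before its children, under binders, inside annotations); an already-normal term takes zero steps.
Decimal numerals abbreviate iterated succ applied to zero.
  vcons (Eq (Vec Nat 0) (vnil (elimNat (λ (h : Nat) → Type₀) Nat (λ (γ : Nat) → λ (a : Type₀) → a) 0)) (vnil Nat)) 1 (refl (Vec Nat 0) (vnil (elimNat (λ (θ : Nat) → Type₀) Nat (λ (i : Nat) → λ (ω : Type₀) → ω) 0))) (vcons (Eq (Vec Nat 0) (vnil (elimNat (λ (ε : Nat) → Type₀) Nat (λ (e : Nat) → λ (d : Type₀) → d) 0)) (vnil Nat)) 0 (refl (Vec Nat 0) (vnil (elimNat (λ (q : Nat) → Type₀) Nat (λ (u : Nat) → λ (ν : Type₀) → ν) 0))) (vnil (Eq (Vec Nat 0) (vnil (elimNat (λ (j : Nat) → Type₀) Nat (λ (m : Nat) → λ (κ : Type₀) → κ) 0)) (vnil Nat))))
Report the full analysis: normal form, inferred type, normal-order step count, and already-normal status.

resulting normal form:
  vcons (Eq (Vec Nat 0) (vnil Nat) (vnil Nat)) 1 (refl (Vec Nat 0) (vnil Nat)) (vcons (Eq (Vec Nat 0) (vnil Nat) (vnil Nat)) 0 (refl (Vec Nat 0) (vnil Nat)) (vnil (Eq (Vec Nat 0) (vnil Nat) (vnil Nat))))
type:
  Vec (Eq (Vec Nat 0) (vnil Nat) (vnil Nat)) 2
reduction steps (normal order): 5
term was already normal: no
first contracted redex: an elimNat iota-redex


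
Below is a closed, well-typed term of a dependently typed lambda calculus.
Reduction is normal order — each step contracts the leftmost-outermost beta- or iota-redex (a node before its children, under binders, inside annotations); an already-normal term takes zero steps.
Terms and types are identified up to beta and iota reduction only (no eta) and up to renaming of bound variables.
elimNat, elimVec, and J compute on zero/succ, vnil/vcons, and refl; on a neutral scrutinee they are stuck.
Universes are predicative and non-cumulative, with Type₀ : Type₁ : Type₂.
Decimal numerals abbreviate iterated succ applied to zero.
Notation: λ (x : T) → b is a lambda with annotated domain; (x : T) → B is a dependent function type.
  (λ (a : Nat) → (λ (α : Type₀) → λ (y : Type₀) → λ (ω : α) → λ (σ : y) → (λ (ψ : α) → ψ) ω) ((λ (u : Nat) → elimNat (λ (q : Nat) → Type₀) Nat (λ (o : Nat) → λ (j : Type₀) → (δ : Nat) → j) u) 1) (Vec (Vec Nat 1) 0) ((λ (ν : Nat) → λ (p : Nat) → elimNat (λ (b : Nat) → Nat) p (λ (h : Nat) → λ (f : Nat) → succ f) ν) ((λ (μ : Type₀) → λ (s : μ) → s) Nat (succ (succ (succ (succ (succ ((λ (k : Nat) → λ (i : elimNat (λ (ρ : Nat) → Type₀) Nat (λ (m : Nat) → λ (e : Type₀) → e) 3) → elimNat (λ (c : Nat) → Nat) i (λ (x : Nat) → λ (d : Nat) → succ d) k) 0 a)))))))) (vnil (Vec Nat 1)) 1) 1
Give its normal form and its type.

resulting normal form:
  7
type:
  Nat
observation: contracting a beta-redex first, the term normalizes in 32 steps.


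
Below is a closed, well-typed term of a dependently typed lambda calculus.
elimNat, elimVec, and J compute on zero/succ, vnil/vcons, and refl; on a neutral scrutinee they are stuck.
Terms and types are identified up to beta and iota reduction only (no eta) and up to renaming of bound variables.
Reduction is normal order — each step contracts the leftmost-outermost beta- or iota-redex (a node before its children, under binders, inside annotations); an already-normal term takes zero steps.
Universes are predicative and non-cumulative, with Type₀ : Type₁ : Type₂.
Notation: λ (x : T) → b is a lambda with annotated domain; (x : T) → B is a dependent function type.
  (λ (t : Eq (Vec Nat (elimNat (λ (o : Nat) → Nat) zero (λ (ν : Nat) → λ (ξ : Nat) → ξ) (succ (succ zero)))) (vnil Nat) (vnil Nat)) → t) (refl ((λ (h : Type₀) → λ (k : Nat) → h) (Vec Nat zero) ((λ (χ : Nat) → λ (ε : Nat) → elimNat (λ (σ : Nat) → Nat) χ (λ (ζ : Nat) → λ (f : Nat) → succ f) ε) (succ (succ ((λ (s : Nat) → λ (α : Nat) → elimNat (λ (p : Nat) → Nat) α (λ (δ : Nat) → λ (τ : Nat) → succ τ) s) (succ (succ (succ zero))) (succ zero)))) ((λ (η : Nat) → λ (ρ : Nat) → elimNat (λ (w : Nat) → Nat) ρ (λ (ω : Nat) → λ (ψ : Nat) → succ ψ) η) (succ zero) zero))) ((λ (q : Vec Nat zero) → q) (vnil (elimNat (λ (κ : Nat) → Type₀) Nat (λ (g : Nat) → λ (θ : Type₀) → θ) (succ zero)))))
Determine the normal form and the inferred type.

reduced normal form:
  refl (Vec Nat zero) (vnil Nat)
the term's type:
  Eq (Vec Nat zero) (vnil Nat) (vnil Nat)


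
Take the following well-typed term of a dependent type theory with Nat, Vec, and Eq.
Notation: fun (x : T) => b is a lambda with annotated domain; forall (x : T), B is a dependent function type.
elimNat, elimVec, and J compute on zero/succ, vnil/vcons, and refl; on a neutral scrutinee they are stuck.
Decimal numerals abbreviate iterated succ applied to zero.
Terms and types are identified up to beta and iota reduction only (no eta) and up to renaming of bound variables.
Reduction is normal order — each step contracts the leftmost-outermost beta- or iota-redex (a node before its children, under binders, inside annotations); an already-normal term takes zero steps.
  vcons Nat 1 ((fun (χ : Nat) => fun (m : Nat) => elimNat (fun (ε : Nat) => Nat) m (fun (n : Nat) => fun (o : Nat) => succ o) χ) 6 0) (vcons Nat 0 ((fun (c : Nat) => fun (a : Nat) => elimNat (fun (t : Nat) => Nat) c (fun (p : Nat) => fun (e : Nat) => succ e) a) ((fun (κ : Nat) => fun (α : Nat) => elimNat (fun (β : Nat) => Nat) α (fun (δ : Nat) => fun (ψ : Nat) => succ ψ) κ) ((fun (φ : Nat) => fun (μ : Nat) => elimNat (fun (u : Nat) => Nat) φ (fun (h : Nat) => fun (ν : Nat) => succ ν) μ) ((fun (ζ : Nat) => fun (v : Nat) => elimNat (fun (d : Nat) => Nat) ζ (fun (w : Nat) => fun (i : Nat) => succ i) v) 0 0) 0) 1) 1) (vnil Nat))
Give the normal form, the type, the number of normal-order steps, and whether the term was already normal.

reduced normal form:
  vcons Nat 1 6 (vcons Nat 0 2 (vnil Nat))
inferred type:
  Vec Nat 2
reduction steps (normal order): 36
already normal: no
first redex: a beta-redex


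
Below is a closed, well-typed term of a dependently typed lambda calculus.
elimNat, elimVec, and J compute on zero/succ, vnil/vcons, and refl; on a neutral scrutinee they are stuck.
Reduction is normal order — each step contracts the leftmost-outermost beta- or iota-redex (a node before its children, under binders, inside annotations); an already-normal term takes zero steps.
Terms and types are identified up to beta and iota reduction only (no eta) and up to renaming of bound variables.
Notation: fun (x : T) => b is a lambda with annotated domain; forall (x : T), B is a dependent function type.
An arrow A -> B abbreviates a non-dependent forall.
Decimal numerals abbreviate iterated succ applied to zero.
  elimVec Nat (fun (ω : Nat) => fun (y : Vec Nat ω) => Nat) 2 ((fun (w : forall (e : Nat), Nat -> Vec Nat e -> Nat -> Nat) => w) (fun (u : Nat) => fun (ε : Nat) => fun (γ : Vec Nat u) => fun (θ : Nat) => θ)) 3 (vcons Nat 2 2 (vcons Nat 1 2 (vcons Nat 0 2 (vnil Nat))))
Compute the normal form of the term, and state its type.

resulting normal form:
  2
type:
  Nat


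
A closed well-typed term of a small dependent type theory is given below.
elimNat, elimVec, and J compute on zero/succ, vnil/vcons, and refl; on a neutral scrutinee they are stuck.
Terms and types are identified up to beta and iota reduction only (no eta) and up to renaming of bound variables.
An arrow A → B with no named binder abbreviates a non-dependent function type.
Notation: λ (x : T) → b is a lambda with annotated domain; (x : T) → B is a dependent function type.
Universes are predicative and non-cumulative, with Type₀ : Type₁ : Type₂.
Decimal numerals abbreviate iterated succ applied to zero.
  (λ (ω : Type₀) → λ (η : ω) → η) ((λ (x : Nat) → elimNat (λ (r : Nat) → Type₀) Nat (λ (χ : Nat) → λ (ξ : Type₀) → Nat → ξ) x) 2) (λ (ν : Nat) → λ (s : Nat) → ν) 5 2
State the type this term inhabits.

the term's type:
  Nat


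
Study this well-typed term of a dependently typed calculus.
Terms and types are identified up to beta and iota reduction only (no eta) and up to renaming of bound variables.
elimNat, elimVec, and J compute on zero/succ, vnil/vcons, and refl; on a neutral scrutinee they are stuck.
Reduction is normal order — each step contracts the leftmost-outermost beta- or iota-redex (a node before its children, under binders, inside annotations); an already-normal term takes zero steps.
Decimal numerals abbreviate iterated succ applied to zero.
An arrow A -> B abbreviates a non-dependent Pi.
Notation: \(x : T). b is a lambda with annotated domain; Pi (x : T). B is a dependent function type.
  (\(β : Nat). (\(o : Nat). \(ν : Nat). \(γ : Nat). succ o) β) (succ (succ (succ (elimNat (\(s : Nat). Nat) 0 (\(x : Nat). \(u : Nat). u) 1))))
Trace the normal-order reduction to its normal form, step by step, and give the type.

normal-order reduction:
  (\(β : Nat). (\(o : Nat). \(ν : Nat). \(γ : Nat). succ o) β) (succ (succ (succ (elimNat (\(s : Nat). Nat) 0 (\(x : Nat). \(u : Nat). u) 1))))
  ~> (\(β : Nat). \(o : Nat). \(ν : Nat). succ β) (succ (succ (succ (elimNat (\(γ : Nat). Nat) 0 (\(s : Nat). \(x : Nat). x) 1))))
  ~> \(β : Nat). \(o : Nat). succ (succ (succ (succ (elimNat (\(ν : Nat). Nat) 0 (\(γ : Nat). \(s : Nat). s) 1))))
  ~> \(β : Nat). \(o : Nat). succ (succ (succ (succ ((\(ν : Nat). \(γ : Nat). γ) 0 (elimNat (\(s : Nat). Nat) 0 (\(x : Nat). \(u : Nat). u) 0)))))
  ~> \(β : Nat). \(o : Nat). succ (succ (succ (succ ((\(ν : Nat). ν) (elimNat (\(γ : Nat). Nat) 0 (\(s : Nat). \(x : Nat). x) 0)))))
  ~> \(β : Nat). \(o : Nat). succ (succ (succ (succ (elimNat (\(ν : Nat). Nat) 0 (\(γ : Nat). \(s : Nat). s) 0))))
  ~> \(β : Nat). \(o : Nat). 4
type:
  Nat -> Nat -> Nat


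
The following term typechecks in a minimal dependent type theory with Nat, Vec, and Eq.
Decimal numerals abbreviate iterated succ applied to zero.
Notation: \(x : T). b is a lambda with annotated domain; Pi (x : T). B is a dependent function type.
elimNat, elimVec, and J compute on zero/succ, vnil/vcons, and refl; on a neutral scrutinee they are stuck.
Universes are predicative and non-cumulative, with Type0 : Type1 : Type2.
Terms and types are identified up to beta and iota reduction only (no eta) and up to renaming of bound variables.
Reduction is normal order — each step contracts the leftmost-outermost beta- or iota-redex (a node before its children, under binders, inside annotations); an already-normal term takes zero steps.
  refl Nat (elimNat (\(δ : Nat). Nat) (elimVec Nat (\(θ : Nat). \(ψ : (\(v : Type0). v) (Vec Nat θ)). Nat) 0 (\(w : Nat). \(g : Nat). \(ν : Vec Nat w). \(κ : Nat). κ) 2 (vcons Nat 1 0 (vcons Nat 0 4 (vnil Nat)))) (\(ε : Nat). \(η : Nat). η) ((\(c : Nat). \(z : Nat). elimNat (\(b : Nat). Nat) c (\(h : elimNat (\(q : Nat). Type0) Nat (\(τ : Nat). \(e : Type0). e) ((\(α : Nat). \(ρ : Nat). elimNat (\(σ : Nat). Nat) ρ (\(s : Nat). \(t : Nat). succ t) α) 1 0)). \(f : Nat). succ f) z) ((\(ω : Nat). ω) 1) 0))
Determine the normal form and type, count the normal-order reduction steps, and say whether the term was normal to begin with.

resulting normal form:
  refl Nat 0
the term's type:
  Eq Nat 0 0
steps to reach normal form (normal order): 19
started in normal form: no
first redex: an elimVec iota-redex


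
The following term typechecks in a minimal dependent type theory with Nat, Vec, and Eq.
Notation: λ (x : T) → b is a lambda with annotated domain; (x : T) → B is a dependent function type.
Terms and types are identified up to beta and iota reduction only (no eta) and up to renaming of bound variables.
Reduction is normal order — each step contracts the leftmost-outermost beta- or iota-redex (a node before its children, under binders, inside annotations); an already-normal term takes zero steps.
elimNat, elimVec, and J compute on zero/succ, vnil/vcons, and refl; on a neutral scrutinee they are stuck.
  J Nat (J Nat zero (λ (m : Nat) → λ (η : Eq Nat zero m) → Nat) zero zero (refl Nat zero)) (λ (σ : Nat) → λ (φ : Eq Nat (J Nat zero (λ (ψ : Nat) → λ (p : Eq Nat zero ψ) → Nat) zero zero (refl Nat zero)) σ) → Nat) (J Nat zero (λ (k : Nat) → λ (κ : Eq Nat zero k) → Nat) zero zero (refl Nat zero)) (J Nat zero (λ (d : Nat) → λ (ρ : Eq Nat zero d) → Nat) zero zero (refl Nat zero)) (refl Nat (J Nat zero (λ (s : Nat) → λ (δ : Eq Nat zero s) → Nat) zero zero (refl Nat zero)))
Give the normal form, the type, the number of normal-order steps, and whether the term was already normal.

normal form:
  zero
inferred type:
  Nat
reduction steps (normal order): 2
term was already normal: no
first contracted redex: a J iota-redex


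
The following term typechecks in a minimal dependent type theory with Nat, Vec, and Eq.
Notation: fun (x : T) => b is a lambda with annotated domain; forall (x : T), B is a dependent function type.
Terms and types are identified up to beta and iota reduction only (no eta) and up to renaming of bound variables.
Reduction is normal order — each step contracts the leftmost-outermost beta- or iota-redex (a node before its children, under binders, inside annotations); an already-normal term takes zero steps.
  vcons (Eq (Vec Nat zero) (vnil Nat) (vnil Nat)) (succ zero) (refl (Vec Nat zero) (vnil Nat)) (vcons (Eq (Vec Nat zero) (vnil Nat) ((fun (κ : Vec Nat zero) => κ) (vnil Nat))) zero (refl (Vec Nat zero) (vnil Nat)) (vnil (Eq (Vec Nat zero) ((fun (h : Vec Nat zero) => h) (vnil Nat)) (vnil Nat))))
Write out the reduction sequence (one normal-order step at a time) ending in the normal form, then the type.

reduction (normal order):
  vcons (Eq (Vec Nat zero) (vnil Nat) (vnil Nat)) (succ zero) (refl (Vec Nat zero) (vnil Nat)) (vcons (Eq (Vec Nat zero) (vnil Nat) ((fun (κ : Vec Nat zero) => κ) (vnil Nat))) zero (refl (Vec Nat zero) (vnil Nat)) (vnil (Eq (Vec Nat zero) ((fun (h : Vec Nat zero) => h) (vnil Nat)) (vnil Nat))))
  ~> vcons (Eq (Vec Nat zero) (vnil Nat) (vnil Nat)) (succ zero) (refl (Vec Nat zero) (vnil Nat)) (vcons (Eq (Vec Nat zero) (vnil Nat) (vnil Nat)) zero (refl (Vec Nat zero) (vnil Nat)) (vnil (Eq (Vec Nat zero) ((fun (κ : Vec Nat zero) => κ) (vnil Nat)) (vnil Nat))))
  ~> vcons (Eq (Vec Nat zero) (vnil Nat) (vnil Nat)) (succ zero) (refl (Vec Nat zero) (vnil Nat)) (vcons (Eq (Vec Nat zero) (vnil Nat) (vnil Nat)) zero (refl (Vec Nat zero) (vnil Nat)) (vnil (Eq (Vec Nat zero) (vnil Nat) (vnil Nat))))
the term's type:
  Vec (Eq (Vec Nat zero) (vnil Nat) (vnil Nat)) (succ (succ zero))


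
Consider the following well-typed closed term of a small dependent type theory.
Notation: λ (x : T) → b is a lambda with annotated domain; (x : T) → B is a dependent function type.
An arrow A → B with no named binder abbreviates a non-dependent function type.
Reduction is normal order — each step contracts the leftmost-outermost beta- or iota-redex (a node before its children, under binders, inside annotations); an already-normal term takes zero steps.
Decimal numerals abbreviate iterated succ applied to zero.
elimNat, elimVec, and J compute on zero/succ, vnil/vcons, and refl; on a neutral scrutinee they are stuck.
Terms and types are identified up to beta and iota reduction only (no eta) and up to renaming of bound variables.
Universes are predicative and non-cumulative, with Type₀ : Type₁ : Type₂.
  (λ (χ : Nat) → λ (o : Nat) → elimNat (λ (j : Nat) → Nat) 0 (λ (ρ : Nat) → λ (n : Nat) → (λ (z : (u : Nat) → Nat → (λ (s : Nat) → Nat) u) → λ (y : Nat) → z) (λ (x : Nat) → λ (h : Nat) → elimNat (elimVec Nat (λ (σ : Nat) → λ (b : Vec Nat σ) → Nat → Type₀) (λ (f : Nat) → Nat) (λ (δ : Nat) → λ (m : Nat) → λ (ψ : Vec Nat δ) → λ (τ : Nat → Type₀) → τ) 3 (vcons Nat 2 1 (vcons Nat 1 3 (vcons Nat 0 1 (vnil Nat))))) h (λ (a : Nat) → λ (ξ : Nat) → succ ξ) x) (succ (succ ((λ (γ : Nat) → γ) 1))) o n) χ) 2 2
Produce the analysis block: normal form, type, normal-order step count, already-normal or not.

resulting normal form:
  4
type:
  Nat
normal-order step count: 31
started in normal form: no
first redex: a beta-redex


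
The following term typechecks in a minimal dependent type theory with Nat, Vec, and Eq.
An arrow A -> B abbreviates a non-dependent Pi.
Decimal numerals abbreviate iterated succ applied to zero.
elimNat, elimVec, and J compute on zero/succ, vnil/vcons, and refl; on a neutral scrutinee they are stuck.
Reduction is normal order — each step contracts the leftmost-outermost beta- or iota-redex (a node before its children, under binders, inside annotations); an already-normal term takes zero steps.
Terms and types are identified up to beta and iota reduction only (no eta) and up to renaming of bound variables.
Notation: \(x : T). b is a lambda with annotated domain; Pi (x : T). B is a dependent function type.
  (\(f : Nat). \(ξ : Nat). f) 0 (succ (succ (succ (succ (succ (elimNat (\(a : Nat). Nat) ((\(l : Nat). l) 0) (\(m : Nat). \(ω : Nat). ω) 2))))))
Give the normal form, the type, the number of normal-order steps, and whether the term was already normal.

normal form:
  0
the term's type:
  Nat
reduction steps (normal order): 2
term was already normal: no
first redex: a beta-redex


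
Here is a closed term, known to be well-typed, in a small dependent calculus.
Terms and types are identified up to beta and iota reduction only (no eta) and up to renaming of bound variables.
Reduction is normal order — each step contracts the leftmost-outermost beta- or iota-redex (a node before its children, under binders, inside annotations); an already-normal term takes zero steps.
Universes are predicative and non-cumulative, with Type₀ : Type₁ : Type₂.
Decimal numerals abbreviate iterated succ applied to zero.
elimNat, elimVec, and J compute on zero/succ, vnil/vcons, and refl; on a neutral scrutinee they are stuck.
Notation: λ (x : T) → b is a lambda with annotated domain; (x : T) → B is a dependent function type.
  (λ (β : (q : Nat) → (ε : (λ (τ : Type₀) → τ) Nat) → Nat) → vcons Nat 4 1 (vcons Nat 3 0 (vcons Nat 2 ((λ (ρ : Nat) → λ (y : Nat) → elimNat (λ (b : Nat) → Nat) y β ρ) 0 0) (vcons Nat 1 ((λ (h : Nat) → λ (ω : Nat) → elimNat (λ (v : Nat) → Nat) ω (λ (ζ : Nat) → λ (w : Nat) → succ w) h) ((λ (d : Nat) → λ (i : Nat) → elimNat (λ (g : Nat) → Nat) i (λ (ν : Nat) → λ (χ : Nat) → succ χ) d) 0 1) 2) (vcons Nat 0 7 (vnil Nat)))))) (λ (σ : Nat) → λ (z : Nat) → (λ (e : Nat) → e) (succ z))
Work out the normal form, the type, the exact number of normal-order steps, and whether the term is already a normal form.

resulting normal form:
  vcons Nat 4 1 (vcons Nat 3 0 (vcons Nat 2 0 (vcons Nat 1 3 (vcons Nat 0 7 (vnil Nat)))))
type:
  Vec Nat 5
reduction steps (normal order): 13
started in normal form: no
first redex: a beta-redex


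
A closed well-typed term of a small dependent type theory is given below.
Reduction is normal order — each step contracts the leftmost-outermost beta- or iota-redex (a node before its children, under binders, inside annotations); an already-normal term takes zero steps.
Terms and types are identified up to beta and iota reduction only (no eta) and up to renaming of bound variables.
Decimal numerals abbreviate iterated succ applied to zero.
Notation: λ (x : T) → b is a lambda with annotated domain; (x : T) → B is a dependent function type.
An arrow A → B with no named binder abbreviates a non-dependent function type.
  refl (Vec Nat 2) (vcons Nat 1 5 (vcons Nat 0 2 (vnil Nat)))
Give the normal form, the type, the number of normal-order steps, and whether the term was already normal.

resulting normal form:
  refl (Vec Nat 2) (vcons Nat 1 5 (vcons Nat 0 2 (vnil Nat)))
type:
  Eq (Vec Nat 2) (vcons Nat 1 5 (vcons Nat 0 2 (vnil Nat))) (vcons Nat 1 5 (vcons Nat 0 2 (vnil Nat)))
steps to reach normal form (normal order): 0
started in normal form: yes


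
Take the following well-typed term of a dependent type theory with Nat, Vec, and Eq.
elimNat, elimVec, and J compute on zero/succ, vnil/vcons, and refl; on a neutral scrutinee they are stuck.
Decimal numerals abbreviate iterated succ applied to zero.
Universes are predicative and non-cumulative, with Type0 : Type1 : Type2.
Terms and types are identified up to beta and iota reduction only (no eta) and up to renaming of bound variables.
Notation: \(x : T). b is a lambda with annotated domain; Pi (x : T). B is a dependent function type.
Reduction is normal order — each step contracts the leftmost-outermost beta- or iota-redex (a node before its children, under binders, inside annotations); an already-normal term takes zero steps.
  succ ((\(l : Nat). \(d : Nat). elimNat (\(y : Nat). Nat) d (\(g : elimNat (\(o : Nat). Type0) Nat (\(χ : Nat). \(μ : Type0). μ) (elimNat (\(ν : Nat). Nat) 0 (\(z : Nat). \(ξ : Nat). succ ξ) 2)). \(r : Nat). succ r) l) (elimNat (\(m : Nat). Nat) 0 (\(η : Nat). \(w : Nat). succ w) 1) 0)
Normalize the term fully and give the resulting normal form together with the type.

resulting normal form:
  2
type:
  Nat
observation: the leftmost-outermost redex is a beta-redex, and normalization takes 24 steps.


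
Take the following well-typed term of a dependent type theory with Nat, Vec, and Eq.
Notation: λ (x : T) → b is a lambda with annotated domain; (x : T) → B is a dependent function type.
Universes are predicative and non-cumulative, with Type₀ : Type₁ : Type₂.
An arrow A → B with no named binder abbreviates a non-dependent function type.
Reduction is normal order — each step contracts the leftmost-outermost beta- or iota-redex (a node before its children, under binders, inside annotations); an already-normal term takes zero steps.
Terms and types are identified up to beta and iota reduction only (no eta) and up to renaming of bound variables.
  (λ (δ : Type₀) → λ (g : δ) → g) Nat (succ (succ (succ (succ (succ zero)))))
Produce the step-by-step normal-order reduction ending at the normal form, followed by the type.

normal-order reduction sequence:
  (λ (δ : Type₀) → λ (g : δ) → g) Nat (succ (succ (succ (succ (succ zero)))))
  ~> (λ (δ : Nat) → δ) (succ (succ (succ (succ (succ zero)))))
  ~> succ (succ (succ (succ (succ zero))))
type:
  Nat


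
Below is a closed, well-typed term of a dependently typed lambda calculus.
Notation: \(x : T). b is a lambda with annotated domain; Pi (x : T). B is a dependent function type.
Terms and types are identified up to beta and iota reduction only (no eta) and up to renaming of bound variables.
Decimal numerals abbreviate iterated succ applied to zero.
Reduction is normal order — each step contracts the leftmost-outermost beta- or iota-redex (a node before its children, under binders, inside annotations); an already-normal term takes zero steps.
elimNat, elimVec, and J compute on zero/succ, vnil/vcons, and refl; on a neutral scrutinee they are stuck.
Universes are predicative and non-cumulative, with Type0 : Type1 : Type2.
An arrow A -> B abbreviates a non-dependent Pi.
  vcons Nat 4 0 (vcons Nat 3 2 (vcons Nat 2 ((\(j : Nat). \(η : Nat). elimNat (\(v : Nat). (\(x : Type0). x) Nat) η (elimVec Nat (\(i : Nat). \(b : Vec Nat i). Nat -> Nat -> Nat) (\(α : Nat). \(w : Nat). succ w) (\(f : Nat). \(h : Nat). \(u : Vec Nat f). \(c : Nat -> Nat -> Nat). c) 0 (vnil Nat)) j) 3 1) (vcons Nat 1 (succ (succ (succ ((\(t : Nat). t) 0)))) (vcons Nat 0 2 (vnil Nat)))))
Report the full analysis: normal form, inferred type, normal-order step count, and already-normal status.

reduced normal form:
  vcons Nat 4 0 (vcons Nat 3 2 (vcons Nat 2 4 (vcons Nat 1 3 (vcons Nat 0 2 (vnil Nat)))))
type:
  Vec Nat 5
normal-order step count: 16
term was already normal: no
first redex: a beta-redex


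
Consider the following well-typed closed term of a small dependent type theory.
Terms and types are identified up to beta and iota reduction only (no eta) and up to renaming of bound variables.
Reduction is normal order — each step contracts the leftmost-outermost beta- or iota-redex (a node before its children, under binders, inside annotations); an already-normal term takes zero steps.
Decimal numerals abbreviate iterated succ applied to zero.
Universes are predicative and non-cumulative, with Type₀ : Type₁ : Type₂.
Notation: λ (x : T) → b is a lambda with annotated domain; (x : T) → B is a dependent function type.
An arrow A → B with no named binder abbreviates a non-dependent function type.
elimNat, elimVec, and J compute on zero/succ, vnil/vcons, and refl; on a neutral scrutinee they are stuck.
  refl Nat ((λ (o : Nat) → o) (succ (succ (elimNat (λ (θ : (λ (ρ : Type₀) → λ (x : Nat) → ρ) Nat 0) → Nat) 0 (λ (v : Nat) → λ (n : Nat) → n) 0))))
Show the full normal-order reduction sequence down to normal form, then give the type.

reduction (normal order):
  refl Nat ((λ (o : Nat) → o) (succ (succ (elimNat (λ (θ : (λ (ρ : Type₀) → λ (x : Nat) → ρ) Nat 0) → Nat) 0 (λ (v : Nat) → λ (n : Nat) → n) 0))))
  ~> refl Nat (succ (succ (elimNat (λ (o : (λ (θ : Type₀) → λ (ρ : Nat) → θ) Nat 0) → Nat) 0 (λ (x : Nat) → λ (v : Nat) → v) 0)))
  ~> refl Nat 2
type:
  Eq Nat 2 2


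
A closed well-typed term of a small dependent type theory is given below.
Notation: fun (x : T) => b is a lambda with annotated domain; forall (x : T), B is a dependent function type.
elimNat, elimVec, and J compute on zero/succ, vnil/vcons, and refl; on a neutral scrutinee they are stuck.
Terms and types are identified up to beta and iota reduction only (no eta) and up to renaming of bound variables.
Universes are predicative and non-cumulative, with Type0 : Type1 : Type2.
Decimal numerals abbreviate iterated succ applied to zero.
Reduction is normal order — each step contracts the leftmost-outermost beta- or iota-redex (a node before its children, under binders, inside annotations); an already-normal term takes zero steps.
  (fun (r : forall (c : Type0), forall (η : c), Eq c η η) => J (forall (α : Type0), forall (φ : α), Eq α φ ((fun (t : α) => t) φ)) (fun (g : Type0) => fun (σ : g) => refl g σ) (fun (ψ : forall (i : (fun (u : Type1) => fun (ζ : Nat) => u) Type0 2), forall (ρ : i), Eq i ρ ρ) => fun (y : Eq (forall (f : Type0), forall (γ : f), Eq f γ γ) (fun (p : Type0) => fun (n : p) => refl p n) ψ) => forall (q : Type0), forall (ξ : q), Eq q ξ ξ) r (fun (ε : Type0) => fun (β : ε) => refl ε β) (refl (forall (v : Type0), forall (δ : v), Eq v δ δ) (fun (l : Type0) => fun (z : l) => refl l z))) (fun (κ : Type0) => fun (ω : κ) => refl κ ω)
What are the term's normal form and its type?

normal form:
  fun (r : Type0) => fun (c : r) => refl r c
type:
  forall (r : Type0), forall (c : r), Eq r c c


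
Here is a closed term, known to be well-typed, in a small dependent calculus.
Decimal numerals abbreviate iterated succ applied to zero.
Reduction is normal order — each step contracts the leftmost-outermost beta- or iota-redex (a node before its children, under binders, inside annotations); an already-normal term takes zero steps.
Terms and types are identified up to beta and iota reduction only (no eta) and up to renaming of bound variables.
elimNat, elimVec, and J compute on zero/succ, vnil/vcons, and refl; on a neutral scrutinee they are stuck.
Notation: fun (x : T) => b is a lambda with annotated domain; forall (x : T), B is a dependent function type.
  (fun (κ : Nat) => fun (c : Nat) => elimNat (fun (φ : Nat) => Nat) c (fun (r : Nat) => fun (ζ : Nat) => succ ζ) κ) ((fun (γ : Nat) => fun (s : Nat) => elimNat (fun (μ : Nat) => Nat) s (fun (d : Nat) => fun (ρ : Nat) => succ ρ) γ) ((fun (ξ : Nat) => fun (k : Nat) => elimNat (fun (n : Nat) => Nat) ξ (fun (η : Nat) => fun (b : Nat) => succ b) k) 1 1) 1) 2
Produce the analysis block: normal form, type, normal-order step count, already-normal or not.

reduced normal form:
  5
the term's type:
  Nat
steps to reach normal form (normal order): 27
started in normal form: no
first contracted redex: a beta-redex


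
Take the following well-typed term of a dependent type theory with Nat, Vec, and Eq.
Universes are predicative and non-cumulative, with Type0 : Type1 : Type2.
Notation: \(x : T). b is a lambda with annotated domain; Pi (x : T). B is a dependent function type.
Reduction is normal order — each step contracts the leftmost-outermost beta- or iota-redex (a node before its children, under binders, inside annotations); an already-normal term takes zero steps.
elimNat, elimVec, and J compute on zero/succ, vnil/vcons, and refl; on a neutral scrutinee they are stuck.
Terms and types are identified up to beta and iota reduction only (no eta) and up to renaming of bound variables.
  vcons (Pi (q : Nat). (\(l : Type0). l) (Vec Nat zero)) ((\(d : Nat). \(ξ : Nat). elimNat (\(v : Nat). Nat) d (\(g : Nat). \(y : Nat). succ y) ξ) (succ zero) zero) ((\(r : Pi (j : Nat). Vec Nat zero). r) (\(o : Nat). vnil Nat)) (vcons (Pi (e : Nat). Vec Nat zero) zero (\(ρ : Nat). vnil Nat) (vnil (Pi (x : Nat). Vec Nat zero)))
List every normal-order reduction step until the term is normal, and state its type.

reduction (normal order):
  vcons (Pi (q : Nat). (\(l : Type0). l) (Vec Nat zero)) ((\(d : Nat). \(ξ : Nat). elimNat (\(v : Nat). Nat) d (\(g : Nat). \(y : Nat). succ y) ξ) (succ zero) zero) ((\(r : Pi (j : Nat). Vec Nat zero). r) (\(o : Nat). vnil Nat)) (vcons (Pi (e : Nat). Vec Nat zero) zero (\(ρ : Nat). vnil Nat) (vnil (Pi (x : Nat). Vec Nat zero)))
  ~> vcons (Pi (q : Nat). Vec Nat zero) ((\(l : Nat). \(d : Nat). elimNat (\(ξ : Nat). Nat) l (\(v : Nat). \(g : Nat). succ g) d) (succ zero) zero) ((\(y : Pi (r : Nat). Vec Nat zero). y) (\(j : Nat). vnil Nat)) (vcons (Pi (o : Nat). Vec Nat zero) zero (\(e : Nat). vnil Nat) (vnil (Pi (ρ : Nat). Vec Nat zero)))
  ~> vcons (Pi (q : Nat). Vec Nat zero) ((\(l : Nat). elimNat (\(d : Nat). Nat) (succ zero) (\(ξ : Nat). \(v : Nat). succ v) l) zero) ((\(g : Pi (y : Nat). Vec Nat zero). g) (\(r : Nat). vnil Nat)) (vcons (Pi (j : Nat). Vec Nat zero) zero (\(o : Nat). vnil Nat) (vnil (Pi (e : Nat). Vec Nat zero)))
  ~> vcons (Pi (q : Nat). Vec Nat zero) (elimNat (\(l : Nat). Nat) (succ zero) (\(d : Nat). \(ξ : Nat). succ ξ) zero) ((\(v : Pi (g : Nat). Vec Nat zero). v) (\(y : Nat). vnil Nat)) (vcons (Pi (r : Nat). Vec Nat zero) zero (\(j : Nat). vnil Nat) (vnil (Pi (o : Nat). Vec Nat zero)))
  ~> vcons (Pi (q : Nat). Vec Nat zero) (succ zero) ((\(l : Pi (d : Nat). Vec Nat zero). l) (\(ξ : Nat). vnil Nat)) (vcons (Pi (v : Nat). Vec Nat zero) zero (\(g : Nat). vnil Nat) (vnil (Pi (y : Nat). Vec Nat zero)))
  ~> vcons (Pi (q : Nat). Vec Nat zero) (succ zero) (\(l : Nat). vnil Nat) (vcons (Pi (d : Nat). Vec Nat zero) zero (\(ξ : Nat). vnil Nat) (vnil (Pi (v : Nat). Vec Nat zero)))
type:
  Vec (Pi (q : Nat). Vec Nat zero) (succ (succ zero))
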